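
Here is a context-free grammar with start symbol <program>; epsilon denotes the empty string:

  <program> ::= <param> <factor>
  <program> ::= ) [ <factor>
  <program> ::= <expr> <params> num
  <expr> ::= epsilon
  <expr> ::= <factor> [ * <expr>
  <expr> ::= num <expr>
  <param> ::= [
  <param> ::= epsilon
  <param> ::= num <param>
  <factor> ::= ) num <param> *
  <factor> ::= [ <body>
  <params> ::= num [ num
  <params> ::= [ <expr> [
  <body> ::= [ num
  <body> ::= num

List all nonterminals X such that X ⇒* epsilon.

Directly nullable (have an epsilon-production): <expr>, <param>.
No other nonterminal has a production whose RHS symbols are all nullable.

{ <expr>, <param> }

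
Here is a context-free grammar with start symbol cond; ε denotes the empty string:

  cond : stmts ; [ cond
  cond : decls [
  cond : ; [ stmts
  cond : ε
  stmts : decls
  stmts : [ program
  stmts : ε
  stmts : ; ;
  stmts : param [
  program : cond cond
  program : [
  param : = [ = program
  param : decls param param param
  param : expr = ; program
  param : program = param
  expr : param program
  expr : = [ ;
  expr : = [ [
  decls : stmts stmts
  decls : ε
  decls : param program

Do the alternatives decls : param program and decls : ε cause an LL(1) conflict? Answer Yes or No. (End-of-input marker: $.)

FIRST(param program) = { ;, =, [ } and FIRST(ε) = { ε }.
The second alternative is nullable and FOLLOW(decls) = { $, ;, =, [ } shares ; with FIRST of the first — conflict.

Yes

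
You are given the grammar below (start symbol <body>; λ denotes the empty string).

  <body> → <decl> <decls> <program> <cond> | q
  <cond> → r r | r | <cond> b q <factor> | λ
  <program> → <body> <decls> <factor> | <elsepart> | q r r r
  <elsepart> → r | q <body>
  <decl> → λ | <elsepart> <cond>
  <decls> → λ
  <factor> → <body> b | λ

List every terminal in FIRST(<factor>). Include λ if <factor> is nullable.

{ q, r, λ }

From <factor> → <body> b: add FIRST(<body>) = { q, r }.
<factor> → λ contributes λ.
Union: FIRST(<factor>) = { q, r, λ }.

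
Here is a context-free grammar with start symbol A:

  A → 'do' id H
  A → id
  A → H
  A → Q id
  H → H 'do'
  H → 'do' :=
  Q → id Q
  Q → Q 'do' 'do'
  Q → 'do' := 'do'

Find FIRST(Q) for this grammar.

{ 'do', id }

Q → id Q contributes {id}.
From Q → Q 'do' 'do': add FIRST(Q) = { 'do', id }.
Q → 'do' := 'do' contributes {'do'}.
Union: FIRST(Q) = { 'do', id }.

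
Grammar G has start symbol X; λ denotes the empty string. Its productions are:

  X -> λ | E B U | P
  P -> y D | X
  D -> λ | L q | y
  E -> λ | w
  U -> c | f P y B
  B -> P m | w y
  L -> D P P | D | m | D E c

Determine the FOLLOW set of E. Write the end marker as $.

In X -> E B U: add FIRST(B U) = { m, w, y }.
In L -> D E c: add FIRST(c) = { c }.
Union: FOLLOW(E) = { c, m, w, y }.

{ c, m, w, y }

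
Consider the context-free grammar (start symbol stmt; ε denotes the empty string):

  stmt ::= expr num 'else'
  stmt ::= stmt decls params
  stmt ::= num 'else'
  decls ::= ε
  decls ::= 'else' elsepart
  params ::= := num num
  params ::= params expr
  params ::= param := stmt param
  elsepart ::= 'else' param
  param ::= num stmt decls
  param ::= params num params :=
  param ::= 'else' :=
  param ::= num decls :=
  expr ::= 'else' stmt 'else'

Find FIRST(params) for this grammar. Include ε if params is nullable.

params ::= := num num contributes {:=}.
From params ::= params expr: add FIRST(params) = { 'else', :=, num }.
From params ::= param := stmt param: add FIRST(param) = { 'else', :=, num }.
Union: FIRST(params) = { 'else', :=, num }.

{ 'else', :=, num }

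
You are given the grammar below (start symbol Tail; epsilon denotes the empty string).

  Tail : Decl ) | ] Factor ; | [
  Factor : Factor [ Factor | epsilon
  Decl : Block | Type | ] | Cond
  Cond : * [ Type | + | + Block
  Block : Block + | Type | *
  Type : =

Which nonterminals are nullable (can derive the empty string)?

{ Factor }

Directly nullable (have an epsilon-production): Factor.
No other nonterminal has a production whose RHS symbols are all nullable.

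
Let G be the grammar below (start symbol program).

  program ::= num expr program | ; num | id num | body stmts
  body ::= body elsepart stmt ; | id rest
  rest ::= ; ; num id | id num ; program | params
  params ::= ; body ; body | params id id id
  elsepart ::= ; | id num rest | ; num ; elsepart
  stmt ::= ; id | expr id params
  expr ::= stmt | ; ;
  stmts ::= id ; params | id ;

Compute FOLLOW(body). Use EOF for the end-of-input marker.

In program ::= body stmts: add FIRST(stmts) = { id }.
In body ::= body elsepart stmt ;: add FIRST(elsepart stmt ;) = { ;, id }.
In params ::= ; body ; body: add FIRST(; body) = { ; }.
In params ::= ; body ; body: body is at the end, add FOLLOW(params) = { EOF, ;, id, num }.
Union: FOLLOW(body) = { EOF, ;, id, num }.

{ EOF, ;, id, num }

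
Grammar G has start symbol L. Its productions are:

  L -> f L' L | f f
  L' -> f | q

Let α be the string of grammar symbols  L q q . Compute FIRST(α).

{ f }

Add FIRST(L) = { f }; L is not nullable, stop.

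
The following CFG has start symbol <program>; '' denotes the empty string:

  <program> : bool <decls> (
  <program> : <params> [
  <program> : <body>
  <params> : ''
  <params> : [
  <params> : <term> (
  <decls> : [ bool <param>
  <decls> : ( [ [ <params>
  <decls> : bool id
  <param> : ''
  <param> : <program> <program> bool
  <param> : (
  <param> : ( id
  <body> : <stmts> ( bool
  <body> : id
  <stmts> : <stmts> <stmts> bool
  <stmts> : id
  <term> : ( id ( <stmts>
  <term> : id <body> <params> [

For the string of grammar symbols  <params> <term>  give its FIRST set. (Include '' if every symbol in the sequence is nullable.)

{ (, [, id }

Add FIRST(<params>)\{''} = { (, [, id }; <params> is nullable, continue.
Add FIRST(<term>) = { (, id }; <term> is not nullable, stop.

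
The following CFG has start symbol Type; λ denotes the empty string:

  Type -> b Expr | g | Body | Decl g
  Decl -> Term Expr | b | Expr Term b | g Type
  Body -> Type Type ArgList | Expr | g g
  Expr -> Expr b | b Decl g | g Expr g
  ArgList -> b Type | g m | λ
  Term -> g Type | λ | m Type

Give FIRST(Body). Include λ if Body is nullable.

{ b, g, m }

From Body -> Type Type ArgList: add FIRST(Type) = { b, g, m }.
From Body -> Expr: add FIRST(Expr) = { b, g }.
Body -> g g contributes {g}.
Union: FIRST(Body) = { b, g, m }.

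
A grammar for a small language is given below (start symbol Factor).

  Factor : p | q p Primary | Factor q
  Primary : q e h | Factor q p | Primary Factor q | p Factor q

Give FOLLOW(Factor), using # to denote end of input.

{ #, q }

Factor is the start symbol, so # ∈ FOLLOW(Factor).
In Factor : Factor q: add FIRST(q) = { q }.
In Primary : Factor q p: add FIRST(q p) = { q }.
In Primary : Primary Factor q: add FIRST(q) = { q }.
In Primary : p Factor q: add FIRST(q) = { q }.
Union: FOLLOW(Factor) = { #, q }.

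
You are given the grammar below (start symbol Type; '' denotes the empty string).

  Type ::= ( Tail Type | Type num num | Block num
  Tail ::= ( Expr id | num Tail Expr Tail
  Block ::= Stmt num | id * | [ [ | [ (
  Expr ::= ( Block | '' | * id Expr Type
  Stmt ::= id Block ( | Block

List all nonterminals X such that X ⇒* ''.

Directly nullable (have an ''-production): Expr.
No other nonterminal has a production whose RHS symbols are all nullable.

{ Expr }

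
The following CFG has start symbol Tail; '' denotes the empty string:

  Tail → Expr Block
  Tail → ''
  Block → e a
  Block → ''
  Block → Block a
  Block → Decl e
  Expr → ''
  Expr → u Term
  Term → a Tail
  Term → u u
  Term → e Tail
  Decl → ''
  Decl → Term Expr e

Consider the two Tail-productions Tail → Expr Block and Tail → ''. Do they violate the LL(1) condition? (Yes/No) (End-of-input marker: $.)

FIRST(Expr Block) = { a, e, u, '' } and FIRST('') = { '' }.
Both alternatives are nullable, violating the LL(1) condition.

Yes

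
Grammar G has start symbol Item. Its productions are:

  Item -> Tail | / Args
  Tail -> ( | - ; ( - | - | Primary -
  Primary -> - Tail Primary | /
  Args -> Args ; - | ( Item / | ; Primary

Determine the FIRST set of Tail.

{ (, -, / }

Tail -> ( contributes {(}.
Tail -> - ; ( - contributes {-}.
Tail -> - contributes {-}.
From Tail -> Primary -: add FIRST(Primary) = { -, / }.
Union: FIRST(Tail) = { (, -, / }.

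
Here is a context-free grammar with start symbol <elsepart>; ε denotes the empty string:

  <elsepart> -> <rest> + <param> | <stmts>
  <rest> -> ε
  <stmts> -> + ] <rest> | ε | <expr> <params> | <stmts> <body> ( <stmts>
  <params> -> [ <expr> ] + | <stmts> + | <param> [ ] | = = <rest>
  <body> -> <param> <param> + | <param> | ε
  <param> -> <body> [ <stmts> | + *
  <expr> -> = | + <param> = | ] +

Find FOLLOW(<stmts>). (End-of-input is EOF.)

{ EOF, (, +, =, [ }

In <elsepart> -> <stmts>: <stmts> is at the end, add FOLLOW(<elsepart>) = { EOF }.
In <stmts> -> <stmts> <body> ( <stmts>: add FIRST(<body> ( <stmts>) = { (, +, [ }.
In <stmts> -> <stmts> <body> ( <stmts>: <stmts> is at the end, add FOLLOW(<stmts>) = { EOF, (, +, =, [ }.
In <params> -> <stmts> +: add FIRST(+) = { + }.
In <param> -> <body> [ <stmts>: <stmts> is at the end, add FOLLOW(<param>) = { EOF, (, +, =, [ }.
Union: FOLLOW(<stmts>) = { EOF, (, +, =, [ }.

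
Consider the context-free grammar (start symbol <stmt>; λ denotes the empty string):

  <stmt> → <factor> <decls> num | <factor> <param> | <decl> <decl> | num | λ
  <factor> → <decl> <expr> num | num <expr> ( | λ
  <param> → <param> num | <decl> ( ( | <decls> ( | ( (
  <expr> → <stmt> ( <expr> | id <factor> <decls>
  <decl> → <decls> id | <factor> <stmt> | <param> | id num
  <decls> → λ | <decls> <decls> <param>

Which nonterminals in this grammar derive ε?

Directly nullable (have an λ-production): <stmt>, <factor>, <decls>.
<decl> → <factor> <stmt> with every symbol nullable, so <decl> is nullable.
No other nonterminal has a production whose RHS symbols are all nullable.

{ <decl>, <decls>, <factor>, <stmt> }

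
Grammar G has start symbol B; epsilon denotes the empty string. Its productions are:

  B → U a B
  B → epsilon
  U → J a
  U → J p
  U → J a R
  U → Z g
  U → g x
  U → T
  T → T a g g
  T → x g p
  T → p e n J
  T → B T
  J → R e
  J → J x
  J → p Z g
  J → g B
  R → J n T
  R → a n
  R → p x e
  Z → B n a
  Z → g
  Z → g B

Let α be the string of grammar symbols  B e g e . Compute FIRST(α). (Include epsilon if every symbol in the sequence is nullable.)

{ a, e, g, n, p, x }

Add FIRST(B)\{epsilon} = { a, g, n, p, x }; B is nullable, continue.
e is a terminal; add {e} and stop.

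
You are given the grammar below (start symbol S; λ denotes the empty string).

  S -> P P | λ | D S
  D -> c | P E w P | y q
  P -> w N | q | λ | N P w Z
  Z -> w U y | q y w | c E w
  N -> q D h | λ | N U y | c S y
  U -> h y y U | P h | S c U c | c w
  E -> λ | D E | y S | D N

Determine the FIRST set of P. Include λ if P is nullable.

{ c, h, q, w, y, λ }

P -> w N contributes {w}.
P -> q contributes {q}.
P -> λ contributes λ.
From P -> N P w Z: N, P nullable, take FIRST(N) ∪ FIRST(P) ∪ {w} = { c, h, q, w, y }.
Union: FIRST(P) = { c, h, q, w, y, λ }.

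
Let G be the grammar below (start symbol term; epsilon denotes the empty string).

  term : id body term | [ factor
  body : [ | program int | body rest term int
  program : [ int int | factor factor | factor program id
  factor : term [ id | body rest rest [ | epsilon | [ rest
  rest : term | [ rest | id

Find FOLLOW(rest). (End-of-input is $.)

{ $, [, id, int }

In body : body rest term int: add FIRST(term int) = { [, id }.
In factor : body rest rest [: add FIRST(rest [) = { [, id }.
In factor : body rest rest [: add FIRST([) = { [ }.
In factor : [ rest: rest is at the end, add FOLLOW(factor) = { $, [, id, int }.
In rest : [ rest: rest is at the end, add FOLLOW(rest) = { $, [, id, int }.
Union: FOLLOW(rest) = { $, [, id, int }.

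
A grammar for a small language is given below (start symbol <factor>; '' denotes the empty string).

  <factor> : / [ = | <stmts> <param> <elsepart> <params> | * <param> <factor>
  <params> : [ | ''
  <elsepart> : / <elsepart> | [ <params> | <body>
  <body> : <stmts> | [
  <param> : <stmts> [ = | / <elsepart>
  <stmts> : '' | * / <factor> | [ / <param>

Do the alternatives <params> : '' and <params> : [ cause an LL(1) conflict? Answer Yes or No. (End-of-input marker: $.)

Yes

FIRST('') = { '' } and FIRST([) = { [ }.
The first alternative is nullable and FOLLOW(<params>) = { $, *, /, [ } shares [ with FIRST of the second — conflict.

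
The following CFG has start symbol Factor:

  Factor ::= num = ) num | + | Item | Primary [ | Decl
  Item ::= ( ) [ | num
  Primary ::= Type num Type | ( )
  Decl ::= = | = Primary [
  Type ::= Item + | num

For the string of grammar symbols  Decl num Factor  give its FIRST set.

{ = }

Add FIRST(Decl) = { = }; Decl is not nullable, stop.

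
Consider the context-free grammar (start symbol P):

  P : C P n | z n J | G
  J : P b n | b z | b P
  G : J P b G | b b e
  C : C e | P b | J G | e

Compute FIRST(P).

{ b, e, z }

From P : C P n: add FIRST(C) = { b, e, z }.
P : z n J contributes {z}.
From P : G: add FIRST(G) = { b, e, z }.
Union: FIRST(P) = { b, e, z }.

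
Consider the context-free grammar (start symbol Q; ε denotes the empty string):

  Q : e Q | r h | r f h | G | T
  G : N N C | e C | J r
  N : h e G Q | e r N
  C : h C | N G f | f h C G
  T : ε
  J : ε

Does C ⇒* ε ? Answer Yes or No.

Nullable nonterminals: J, Q, T.
No production of C has an RHS whose symbols are all nullable, so C is not nullable.

No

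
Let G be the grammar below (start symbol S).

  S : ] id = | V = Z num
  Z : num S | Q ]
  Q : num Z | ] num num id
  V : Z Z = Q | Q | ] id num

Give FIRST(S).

S : ] id = contributes {]}.
From S : V = Z num: add FIRST(V) = { ], num }.
Union: FIRST(S) = { ], num }.

{ ], num }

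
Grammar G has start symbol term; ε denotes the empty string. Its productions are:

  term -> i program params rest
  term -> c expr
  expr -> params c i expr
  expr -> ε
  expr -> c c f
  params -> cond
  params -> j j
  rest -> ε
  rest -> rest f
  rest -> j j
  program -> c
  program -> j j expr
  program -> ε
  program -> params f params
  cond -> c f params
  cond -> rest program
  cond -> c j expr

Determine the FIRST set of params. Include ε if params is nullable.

From params -> cond: add FIRST(cond) = { c, f, j, ε } (including ε since cond is nullable).
params -> j j contributes {j}.
Union: FIRST(params) = { c, f, j, ε }.

{ c, f, j, ε }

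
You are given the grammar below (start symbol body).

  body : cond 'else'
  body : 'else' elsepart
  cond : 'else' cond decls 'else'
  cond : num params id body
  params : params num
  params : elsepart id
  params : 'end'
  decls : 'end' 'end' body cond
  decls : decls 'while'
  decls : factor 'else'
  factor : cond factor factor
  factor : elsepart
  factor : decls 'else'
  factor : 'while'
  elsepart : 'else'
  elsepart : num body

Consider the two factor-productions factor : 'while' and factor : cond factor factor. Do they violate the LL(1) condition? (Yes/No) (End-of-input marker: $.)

FIRST('while') = { 'while' } and FIRST(cond factor factor) = { 'else', num }.
The FIRST sets are disjoint and neither alternative is nullable — no conflict.

No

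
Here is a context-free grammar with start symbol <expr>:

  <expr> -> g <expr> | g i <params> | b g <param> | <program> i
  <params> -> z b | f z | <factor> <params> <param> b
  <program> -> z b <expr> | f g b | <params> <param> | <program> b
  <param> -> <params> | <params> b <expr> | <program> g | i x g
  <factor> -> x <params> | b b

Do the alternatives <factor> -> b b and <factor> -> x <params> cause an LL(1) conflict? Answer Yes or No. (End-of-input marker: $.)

FIRST(b b) = { b } and FIRST(x <params>) = { x }.
The FIRST sets are disjoint and neither alternative is nullable — no conflict.

No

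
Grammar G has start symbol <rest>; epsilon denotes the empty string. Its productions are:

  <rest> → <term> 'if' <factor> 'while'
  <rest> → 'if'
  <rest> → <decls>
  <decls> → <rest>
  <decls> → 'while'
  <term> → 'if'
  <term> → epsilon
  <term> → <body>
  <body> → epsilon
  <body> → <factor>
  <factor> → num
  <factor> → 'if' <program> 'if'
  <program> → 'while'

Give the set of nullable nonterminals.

{ <body>, <term> }

Directly nullable (have an epsilon-production): <term>, <body>.
No other nonterminal has a production whose RHS symbols are all nullable.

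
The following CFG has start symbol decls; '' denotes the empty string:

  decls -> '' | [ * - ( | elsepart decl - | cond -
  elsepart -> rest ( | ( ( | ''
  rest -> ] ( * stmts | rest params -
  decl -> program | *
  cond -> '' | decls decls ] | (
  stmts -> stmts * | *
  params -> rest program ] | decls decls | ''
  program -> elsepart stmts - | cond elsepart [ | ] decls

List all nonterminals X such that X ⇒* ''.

{ cond, decls, elsepart, params }

Directly nullable (have an ''-production): decls, elsepart, cond, params.
No other nonterminal has a production whose RHS symbols are all nullable.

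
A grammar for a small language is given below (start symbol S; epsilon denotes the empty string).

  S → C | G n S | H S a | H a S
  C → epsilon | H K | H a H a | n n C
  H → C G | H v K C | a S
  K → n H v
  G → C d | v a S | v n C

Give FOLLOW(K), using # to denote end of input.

{ #, a, d, n, v }

In C → H K: K is at the end, add FOLLOW(C) = { #, a, d, n, v }.
In H → H v K C: add FIRST(C)\{epsilon} = { a, d, n, v }.
  Since C is nullable, also add FOLLOW(H) = { a, d, n, v }.
Union: FOLLOW(K) = { #, a, d, n, v }.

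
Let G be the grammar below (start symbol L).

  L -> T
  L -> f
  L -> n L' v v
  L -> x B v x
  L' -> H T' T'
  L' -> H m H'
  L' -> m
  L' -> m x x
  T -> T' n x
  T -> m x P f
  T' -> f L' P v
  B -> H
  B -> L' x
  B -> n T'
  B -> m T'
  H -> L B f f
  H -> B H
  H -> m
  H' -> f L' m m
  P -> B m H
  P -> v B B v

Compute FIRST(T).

{ f, m }

From T -> T' n x: add FIRST(T') = { f }.
T -> m x P f contributes {m}.
Union: FIRST(T) = { f, m }.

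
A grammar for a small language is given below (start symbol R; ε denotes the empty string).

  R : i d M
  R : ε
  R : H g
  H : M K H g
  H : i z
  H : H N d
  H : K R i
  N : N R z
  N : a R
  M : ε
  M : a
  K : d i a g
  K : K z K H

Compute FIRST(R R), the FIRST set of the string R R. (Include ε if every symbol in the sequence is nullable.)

Add FIRST(R)\{ε} = { a, d, i }; R is nullable, continue.
Add FIRST(R)\{ε} = { a, d, i }; R is nullable, continue.
Every symbol is nullable, so include ε.

{ a, d, i, ε }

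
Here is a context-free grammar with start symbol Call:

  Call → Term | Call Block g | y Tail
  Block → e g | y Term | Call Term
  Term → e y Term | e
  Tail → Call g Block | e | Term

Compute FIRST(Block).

{ e, y }

Block → e g contributes {e}.
Block → y Term contributes {y}.
From Block → Call Term: add FIRST(Call) = { e, y }.
Union: FIRST(Block) = { e, y }.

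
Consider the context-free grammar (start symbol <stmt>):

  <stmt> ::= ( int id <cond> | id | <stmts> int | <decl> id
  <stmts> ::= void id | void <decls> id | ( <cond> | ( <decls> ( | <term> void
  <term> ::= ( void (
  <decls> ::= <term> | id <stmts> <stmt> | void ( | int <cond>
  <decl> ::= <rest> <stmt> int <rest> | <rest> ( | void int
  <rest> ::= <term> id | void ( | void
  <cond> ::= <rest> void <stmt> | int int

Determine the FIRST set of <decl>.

From <decl> ::= <rest> <stmt> int <rest>: add FIRST(<rest>) = { (, void }.
From <decl> ::= <rest> (: add FIRST(<rest>) = { (, void }.
<decl> ::= void int contributes {void}.
Union: FIRST(<decl>) = { (, void }.

{ (, void }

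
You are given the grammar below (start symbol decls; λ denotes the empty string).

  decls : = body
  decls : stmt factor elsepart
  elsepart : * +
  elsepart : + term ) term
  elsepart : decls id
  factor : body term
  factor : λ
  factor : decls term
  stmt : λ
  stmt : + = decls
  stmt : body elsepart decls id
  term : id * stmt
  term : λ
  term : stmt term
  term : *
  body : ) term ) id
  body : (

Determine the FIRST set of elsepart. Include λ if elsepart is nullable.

{ (, ), *, +, = }

elsepart : * + contributes {*}.
elsepart : + term ) term contributes {+}.
From elsepart : decls id: add FIRST(decls) = { (, ), *, +, = }.
Union: FIRST(elsepart) = { (, ), *, +, = }.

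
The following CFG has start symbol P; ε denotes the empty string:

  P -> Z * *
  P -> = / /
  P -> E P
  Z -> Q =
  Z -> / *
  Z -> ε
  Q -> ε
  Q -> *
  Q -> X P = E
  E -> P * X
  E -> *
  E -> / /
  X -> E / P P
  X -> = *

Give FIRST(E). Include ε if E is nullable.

From E -> P * X: add FIRST(P) = { *, /, = }.
E -> * contributes {*}.
E -> / / contributes {/}.
Union: FIRST(E) = { *, /, = }.

{ *, /, = }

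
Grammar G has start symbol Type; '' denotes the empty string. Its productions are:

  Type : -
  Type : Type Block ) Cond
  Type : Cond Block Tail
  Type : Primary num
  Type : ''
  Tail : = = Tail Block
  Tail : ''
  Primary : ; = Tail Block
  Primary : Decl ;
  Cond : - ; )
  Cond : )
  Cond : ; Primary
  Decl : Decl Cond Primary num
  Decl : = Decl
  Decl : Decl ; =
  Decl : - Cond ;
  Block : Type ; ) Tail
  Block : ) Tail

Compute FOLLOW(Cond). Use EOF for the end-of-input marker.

In Type : Type Block ) Cond: Cond is at the end, add FOLLOW(Type) = { EOF, ), -, ;, = }.
In Type : Cond Block Tail: add FIRST(Block Tail) = { ), -, ;, = }.
In Decl : Decl Cond Primary num: add FIRST(Primary num) = { -, ;, = }.
In Decl : - Cond ;: add FIRST(;) = { ; }.
Union: FOLLOW(Cond) = { EOF, ), -, ;, = }.

{ EOF, ), -, ;, = }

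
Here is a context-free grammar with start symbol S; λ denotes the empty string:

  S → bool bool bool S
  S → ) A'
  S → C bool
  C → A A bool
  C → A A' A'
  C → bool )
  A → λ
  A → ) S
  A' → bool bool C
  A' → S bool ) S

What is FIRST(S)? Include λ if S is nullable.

{ ), bool }

S → bool bool bool S contributes {bool}.
S → ) A' contributes {)}.
From S → C bool: add FIRST(C) = { ), bool }.
Union: FIRST(S) = { ), bool }.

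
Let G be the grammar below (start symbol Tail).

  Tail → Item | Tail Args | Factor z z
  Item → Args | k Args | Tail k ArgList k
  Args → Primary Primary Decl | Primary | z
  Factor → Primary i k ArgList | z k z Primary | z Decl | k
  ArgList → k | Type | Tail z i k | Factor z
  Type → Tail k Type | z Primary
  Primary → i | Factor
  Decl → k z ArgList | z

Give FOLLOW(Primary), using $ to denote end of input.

In Args → Primary Primary Decl: add FIRST(Primary Decl) = { i, k, z }.
In Args → Primary Primary Decl: add FIRST(Decl) = { k, z }.
In Args → Primary: Primary is at the end, add FOLLOW(Args) = { $, i, k, z }.
In Factor → Primary i k ArgList: add FIRST(i k ArgList) = { i }.
In Factor → z k z Primary: Primary is at the end, add FOLLOW(Factor) = { $, i, k, z }.
In Type → z Primary: Primary is at the end, add FOLLOW(Type) = { $, i, k, z }.
Union: FOLLOW(Primary) = { $, i, k, z }.

{ $, i, k, z }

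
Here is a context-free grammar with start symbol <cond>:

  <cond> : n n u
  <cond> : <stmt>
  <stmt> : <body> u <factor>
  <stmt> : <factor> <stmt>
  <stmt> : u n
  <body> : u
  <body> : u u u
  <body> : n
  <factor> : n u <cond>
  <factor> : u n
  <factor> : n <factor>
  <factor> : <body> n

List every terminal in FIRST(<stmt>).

From <stmt> : <body> u <factor>: add FIRST(<body>) = { n, u }.
From <stmt> : <factor> <stmt>: add FIRST(<factor>) = { n, u }.
<stmt> : u n contributes {u}.
Union: FIRST(<stmt>) = { n, u }.

{ n, u }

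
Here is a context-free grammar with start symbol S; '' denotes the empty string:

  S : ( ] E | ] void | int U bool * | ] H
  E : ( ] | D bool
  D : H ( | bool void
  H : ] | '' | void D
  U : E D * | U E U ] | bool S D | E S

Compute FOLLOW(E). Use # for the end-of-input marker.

{ #, (, ], bool, int, void }

In S : ( ] E: E is at the end, add FOLLOW(S) = { #, (, ], bool, void }.
In U : E D *: add FIRST(D *) = { (, ], bool, void }.
In U : U E U ]: add FIRST(U ]) = { (, ], bool, void }.
In U : E S: add FIRST(S) = { (, ], int }.
Union: FOLLOW(E) = { #, (, ], bool, int, void }.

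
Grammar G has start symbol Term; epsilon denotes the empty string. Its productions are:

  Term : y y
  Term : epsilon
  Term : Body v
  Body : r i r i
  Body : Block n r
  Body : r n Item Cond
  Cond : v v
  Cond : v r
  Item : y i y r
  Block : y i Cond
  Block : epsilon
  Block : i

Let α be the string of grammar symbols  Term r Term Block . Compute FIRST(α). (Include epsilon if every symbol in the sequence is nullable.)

Add FIRST(Term)\{epsilon} = { i, n, r, y }; Term is nullable, continue.
r is a terminal; add {r} and stop.

{ i, n, r, y }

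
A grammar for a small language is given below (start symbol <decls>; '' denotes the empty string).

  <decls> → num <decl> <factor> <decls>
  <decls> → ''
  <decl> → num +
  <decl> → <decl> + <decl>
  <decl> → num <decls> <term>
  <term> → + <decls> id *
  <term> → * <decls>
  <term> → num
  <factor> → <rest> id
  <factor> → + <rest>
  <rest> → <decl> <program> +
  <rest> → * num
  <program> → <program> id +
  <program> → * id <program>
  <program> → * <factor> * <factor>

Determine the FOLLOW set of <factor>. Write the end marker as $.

{ $, *, +, id, num }

In <decls> → num <decl> <factor> <decls>: add FIRST(<decls>)\{''} = { num }.
  Since <decls> is nullable, also add FOLLOW(<decls>) = { $, *, +, id, num }.
In <program> → * <factor> * <factor>: add FIRST(* <factor>) = { * }.
In <program> → * <factor> * <factor>: <factor> is at the end, add FOLLOW(<program>) = { +, id }.
Union: FOLLOW(<factor>) = { $, *, +, id, num }.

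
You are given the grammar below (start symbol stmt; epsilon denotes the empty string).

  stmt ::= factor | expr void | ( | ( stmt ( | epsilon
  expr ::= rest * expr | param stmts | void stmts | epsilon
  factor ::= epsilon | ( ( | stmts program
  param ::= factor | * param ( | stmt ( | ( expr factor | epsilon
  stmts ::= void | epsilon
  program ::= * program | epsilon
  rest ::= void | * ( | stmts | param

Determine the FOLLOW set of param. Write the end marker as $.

In expr ::= param stmts: add FIRST(stmts)\{epsilon} = { void }.
  Since stmts is nullable, also add FOLLOW(expr) = { (, *, void }.
In param ::= * param (: add FIRST(() = { ( }.
In rest ::= param: param is at the end, add FOLLOW(rest) = { * }.
Union: FOLLOW(param) = { (, *, void }.

{ (, *, void }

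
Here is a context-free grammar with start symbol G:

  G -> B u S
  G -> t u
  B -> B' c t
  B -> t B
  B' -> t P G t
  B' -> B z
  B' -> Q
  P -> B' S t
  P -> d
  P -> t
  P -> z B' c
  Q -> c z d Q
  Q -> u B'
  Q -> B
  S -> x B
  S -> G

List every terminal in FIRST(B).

{ c, t, u }

From B -> B' c t: add FIRST(B') = { c, t, u }.
B -> t B contributes {t}.
Union: FIRST(B) = { c, t, u }.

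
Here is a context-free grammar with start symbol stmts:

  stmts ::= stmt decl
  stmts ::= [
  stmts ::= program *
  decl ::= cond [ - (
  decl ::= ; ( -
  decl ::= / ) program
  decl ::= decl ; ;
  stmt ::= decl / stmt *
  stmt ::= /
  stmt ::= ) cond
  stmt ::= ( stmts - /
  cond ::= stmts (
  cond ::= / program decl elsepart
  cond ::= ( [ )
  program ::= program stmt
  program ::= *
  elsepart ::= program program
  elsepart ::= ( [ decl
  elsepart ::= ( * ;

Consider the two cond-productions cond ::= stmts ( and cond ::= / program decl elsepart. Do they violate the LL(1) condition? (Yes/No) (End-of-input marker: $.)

Yes

FIRST(stmts () = { (, ), *, /, ;, [ } and FIRST(/ program decl elsepart) = { / }.
Both contain /, so the two alternatives are not disjoint — LL(1) conflict.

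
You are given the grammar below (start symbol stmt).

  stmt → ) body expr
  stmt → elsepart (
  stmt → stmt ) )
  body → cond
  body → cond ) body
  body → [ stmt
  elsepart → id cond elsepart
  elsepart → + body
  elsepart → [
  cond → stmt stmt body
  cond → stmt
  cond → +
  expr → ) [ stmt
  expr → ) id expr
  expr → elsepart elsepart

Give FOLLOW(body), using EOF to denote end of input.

{ EOF, (, ), +, [, id }

In stmt → ) body expr: add FIRST(expr) = { ), +, [, id }.
In body → cond ) body: body is at the end, add FOLLOW(body) = { EOF, (, ), +, [, id }.
In elsepart → + body: body is at the end, add FOLLOW(elsepart) = { EOF, (, ), +, [, id }.
In cond → stmt stmt body: body is at the end, add FOLLOW(cond) = { EOF, (, ), +, [, id }.
Union: FOLLOW(body) = { EOF, (, ), +, [, id }.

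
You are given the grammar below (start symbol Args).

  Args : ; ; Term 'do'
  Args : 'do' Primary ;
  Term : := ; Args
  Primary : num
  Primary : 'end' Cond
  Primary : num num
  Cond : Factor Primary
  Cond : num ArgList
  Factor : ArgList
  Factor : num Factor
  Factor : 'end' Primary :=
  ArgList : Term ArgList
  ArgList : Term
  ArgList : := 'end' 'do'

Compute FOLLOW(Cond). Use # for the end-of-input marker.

{ :=, ; }

In Primary : 'end' Cond: Cond is at the end, add FOLLOW(Primary) = { :=, ; }.
Union: FOLLOW(Cond) = { :=, ; }.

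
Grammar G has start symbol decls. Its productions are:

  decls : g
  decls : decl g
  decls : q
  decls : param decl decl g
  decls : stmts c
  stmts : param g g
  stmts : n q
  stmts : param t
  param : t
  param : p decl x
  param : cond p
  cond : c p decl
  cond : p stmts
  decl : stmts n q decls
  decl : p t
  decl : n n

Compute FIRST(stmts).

{ c, n, p, t }

From stmts : param g g: add FIRST(param) = { c, p, t }.
stmts : n q contributes {n}.
From stmts : param t: add FIRST(param) = { c, p, t }.
Union: FIRST(stmts) = { c, n, p, t }.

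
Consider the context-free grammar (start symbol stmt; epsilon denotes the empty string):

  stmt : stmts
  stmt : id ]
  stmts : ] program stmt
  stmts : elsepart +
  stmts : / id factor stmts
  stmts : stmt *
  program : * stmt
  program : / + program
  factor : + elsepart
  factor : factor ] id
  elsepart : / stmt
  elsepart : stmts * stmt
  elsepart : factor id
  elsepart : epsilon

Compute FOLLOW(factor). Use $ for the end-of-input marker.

{ +, /, ], id }

In stmts : / id factor stmts: add FIRST(stmts) = { +, /, ], id }.
In factor : factor ] id: add FIRST(] id) = { ] }.
In elsepart : factor id: add FIRST(id) = { id }.
Union: FOLLOW(factor) = { +, /, ], id }.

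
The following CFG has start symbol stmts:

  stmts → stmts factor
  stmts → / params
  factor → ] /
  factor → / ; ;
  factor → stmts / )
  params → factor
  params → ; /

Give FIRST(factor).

{ /, ] }

factor → ] / contributes {]}.
factor → / ; ; contributes {/}.
From factor → stmts / ): add FIRST(stmts) = { / }.
Union: FIRST(factor) = { /, ] }.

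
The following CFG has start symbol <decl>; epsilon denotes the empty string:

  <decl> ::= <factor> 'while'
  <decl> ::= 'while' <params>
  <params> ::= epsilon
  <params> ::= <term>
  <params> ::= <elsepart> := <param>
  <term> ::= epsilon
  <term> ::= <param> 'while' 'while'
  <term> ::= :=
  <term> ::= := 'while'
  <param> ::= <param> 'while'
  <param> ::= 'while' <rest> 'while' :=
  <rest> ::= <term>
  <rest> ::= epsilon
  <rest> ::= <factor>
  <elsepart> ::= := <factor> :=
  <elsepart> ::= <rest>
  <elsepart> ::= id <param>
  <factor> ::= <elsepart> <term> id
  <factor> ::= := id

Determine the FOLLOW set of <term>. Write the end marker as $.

{ $, 'while', :=, id }

In <params> ::= <term>: <term> is at the end, add FOLLOW(<params>) = { $ }.
In <rest> ::= <term>: <term> is at the end, add FOLLOW(<rest>) = { 'while', :=, id }.
In <factor> ::= <elsepart> <term> id: add FIRST(id) = { id }.
Union: FOLLOW(<term>) = { $, 'while', :=, id }.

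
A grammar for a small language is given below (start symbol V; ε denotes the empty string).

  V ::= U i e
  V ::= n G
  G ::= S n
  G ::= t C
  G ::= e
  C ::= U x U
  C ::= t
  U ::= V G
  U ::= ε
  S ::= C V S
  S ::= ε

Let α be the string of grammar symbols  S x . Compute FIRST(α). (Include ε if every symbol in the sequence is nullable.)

Add FIRST(S)\{ε} = { i, n, t, x }; S is nullable, continue.
x is a terminal; add {x} and stop.

{ i, n, t, x }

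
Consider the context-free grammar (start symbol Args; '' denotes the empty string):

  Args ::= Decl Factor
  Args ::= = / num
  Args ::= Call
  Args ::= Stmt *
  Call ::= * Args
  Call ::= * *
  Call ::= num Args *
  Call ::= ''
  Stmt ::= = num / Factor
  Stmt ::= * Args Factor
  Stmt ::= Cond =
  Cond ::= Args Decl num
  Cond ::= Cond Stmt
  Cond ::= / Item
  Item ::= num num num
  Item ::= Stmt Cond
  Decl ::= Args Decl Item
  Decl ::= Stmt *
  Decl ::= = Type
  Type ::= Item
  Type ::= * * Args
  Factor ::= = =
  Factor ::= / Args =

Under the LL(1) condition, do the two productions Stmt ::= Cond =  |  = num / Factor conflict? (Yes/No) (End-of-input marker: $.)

FIRST(Cond =) = { *, /, =, num } and FIRST(= num / Factor) = { = }.
Both contain =, so the two alternatives are not disjoint — LL(1) conflict.

Yes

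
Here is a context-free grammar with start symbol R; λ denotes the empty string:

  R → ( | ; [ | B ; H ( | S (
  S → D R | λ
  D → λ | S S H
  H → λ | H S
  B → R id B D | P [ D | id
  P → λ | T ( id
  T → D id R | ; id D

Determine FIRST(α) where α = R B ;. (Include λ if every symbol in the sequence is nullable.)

Add FIRST(R) = { (, ;, [, id }; R is not nullable, stop.

{ (, ;, [, id }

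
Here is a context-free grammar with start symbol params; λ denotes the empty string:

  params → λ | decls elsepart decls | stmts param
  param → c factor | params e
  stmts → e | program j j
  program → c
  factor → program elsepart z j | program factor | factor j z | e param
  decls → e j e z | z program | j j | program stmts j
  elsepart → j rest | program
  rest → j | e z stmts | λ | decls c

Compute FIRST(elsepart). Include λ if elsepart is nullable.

elsepart → j rest contributes {j}.
From elsepart → program: add FIRST(program) = { c }.
Union: FIRST(elsepart) = { c, j }.

{ c, j }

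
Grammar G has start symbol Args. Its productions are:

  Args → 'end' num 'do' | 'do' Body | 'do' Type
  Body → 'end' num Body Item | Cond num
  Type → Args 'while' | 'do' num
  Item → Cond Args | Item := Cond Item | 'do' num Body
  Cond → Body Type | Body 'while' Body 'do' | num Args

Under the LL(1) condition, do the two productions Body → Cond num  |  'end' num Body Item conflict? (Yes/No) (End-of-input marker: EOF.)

Yes

FIRST(Cond num) = { 'end', num } and FIRST('end' num Body Item) = { 'end' }.
Both contain 'end', so the two alternatives are not disjoint — LL(1) conflict.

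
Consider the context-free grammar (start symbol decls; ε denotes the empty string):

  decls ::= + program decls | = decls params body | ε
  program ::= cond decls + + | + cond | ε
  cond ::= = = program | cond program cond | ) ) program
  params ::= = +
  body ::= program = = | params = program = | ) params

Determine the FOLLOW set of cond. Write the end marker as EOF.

{ EOF, ), +, = }

In program ::= cond decls + +: add FIRST(decls + +) = { +, = }.
In program ::= + cond: cond is at the end, add FOLLOW(program) = { EOF, ), +, = }.
In cond ::= cond program cond: add FIRST(program cond) = { ), +, = }.
In cond ::= cond program cond: cond is at the end, add FOLLOW(cond) = { EOF, ), +, = }.
Union: FOLLOW(cond) = { EOF, ), +, = }.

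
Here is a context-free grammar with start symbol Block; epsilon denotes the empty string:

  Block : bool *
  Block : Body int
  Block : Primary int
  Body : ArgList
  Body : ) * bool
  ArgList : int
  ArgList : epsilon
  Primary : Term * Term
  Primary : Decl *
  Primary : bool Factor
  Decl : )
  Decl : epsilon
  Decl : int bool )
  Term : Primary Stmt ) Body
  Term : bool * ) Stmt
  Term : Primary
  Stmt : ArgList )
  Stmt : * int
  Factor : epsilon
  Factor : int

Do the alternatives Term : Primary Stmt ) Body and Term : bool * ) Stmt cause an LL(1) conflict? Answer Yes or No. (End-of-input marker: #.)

FIRST(Primary Stmt ) Body) = { ), *, bool, int } and FIRST(bool * ) Stmt) = { bool }.
Both contain bool, so the two alternatives are not disjoint — LL(1) conflict.

Yes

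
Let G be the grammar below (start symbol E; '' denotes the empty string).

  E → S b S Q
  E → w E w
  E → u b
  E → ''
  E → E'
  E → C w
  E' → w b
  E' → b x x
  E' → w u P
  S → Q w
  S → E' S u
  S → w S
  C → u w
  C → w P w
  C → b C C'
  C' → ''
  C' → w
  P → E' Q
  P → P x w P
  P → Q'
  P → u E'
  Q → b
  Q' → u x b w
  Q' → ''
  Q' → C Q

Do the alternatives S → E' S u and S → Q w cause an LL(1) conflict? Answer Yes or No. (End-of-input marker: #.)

Yes

FIRST(E' S u) = { b, w } and FIRST(Q w) = { b }.
Both contain b, so the two alternatives are not disjoint — LL(1) conflict.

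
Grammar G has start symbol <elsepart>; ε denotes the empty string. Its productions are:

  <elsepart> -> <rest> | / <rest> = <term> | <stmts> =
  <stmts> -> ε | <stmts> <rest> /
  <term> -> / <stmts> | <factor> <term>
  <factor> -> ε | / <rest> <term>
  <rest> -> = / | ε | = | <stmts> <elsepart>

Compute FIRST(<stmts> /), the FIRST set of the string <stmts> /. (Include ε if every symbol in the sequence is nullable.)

{ /, = }

Add FIRST(<stmts>)\{ε} = { /, = }; <stmts> is nullable, continue.
/ is a terminal; add {/} and stop.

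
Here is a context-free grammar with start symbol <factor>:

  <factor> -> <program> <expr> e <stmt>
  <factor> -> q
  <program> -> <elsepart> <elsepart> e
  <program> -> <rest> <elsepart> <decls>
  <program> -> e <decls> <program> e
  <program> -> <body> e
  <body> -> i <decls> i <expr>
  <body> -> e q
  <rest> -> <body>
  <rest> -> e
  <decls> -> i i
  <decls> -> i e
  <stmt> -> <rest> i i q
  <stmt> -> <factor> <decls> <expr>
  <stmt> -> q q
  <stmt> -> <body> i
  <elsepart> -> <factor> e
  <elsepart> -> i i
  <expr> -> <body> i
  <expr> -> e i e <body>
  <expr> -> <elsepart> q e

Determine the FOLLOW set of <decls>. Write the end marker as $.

{ e, i, q }

In <program> -> <rest> <elsepart> <decls>: <decls> is at the end, add FOLLOW(<program>) = { e, i, q }.
In <program> -> e <decls> <program> e: add FIRST(<program> e) = { e, i, q }.
In <body> -> i <decls> i <expr>: add FIRST(i <expr>) = { i }.
In <stmt> -> <factor> <decls> <expr>: add FIRST(<expr>) = { e, i, q }.
Union: FOLLOW(<decls>) = { e, i, q }.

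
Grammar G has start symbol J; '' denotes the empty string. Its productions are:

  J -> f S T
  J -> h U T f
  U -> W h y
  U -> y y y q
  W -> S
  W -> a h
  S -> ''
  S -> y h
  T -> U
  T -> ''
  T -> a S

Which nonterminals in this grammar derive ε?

Directly nullable (have an ''-production): S, T.
W -> S with every symbol nullable, so W is nullable.
No other nonterminal has a production whose RHS symbols are all nullable.

{ S, T, W }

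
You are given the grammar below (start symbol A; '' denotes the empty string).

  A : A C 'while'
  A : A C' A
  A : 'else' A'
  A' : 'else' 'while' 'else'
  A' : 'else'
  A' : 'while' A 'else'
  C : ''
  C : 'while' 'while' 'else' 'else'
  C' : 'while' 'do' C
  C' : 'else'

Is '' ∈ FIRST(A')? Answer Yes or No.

Nullable nonterminals: C.
No production of A' has an RHS whose symbols are all nullable, so A' is not nullable.

No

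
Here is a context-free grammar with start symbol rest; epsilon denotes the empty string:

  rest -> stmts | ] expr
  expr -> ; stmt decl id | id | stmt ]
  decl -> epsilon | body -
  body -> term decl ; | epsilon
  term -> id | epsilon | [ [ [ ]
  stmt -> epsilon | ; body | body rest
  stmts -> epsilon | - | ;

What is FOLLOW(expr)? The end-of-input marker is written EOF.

{ EOF, -, ;, [, ], id }

In rest -> ] expr: expr is at the end, add FOLLOW(rest) = { EOF, -, ;, [, ], id }.
Union: FOLLOW(expr) = { EOF, -, ;, [, ], id }.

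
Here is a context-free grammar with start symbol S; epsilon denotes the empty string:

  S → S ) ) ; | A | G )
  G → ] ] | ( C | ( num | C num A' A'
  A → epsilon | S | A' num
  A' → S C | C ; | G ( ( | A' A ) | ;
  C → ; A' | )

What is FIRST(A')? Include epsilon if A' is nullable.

{ (, ), ;, ] }

From A' → S C: S nullable, take FIRST(S) ∪ FIRST(C) = { (, ), ;, ] }.
From A' → C ;: add FIRST(C) = { ), ; }.
From A' → G ( (: add FIRST(G) = { (, ), ;, ] }.
From A' → A' A ): add FIRST(A') = { (, ), ;, ] }.
A' → ; contributes {;}.
Union: FIRST(A') = { (, ), ;, ] }.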